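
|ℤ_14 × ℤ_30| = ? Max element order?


|ℤ_14 × ℤ_30| = 14 × 30 = 420
Max element order = lcm(14,30) = 210
Cyclic? No (gcd=2)

|ℤ_14×ℤ_30| = 420, max element order = 210


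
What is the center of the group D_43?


Z(G) = {g ∈ G | gx = xg for all x ∈ G}
For odd n, Z(D_n) = {e}: no nontrivial rotation commutes with all reflections

Z(D_43) = {e}


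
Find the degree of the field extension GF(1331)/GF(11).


GF(1331) = GF(11^3), so the extension degree is 3

[GF(1331)/GF(11)] = 3


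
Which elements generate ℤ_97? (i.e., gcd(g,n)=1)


g generates ℤ_n iff gcd(g,n) = 1
Prime factors of 97: 97
Generators are g ∈ {1,...,96} not divisible by any of these primes.
Generators: {1, 2, 3, 4, 5, 6, 7, 8, 9, 10, 11, 12, 13, 14, 15, 16, 17, 18, 19, 20, 21, 22, 23, 24, 25, 26, 27, 28, 29, 30, 31, 32, 33, 34, 35, 36, 37, 38, 39, 40, 41, 42, 43, 44, 45, 46, 47, 48, 49, 50, 51, 52, 53, 54, 55, 56, 57, 58, 59, 60, 61, 62, 63, 64, 65, 66, 67, 68, 69, 70, 71, 72, 73, 74, 75, 76, 77, 78, 79, 80, 81, 82, 83, 84, 85, 86, 87, 88, 89, 90, 91, 92, 93, 94, 95, 96}
Number of generators = φ(97) = 96

Generators of ℤ_97 = {1, 2, 3, 4, 5, 6, 7, 8, 9, 10, 11, 12, 13, 14, 15, 16, 17, 18, 19, 20, 21, 22, 23, 24, 25, 26, 27, 28, 29, 30, 31, 32, 33, 34, 35, 36, 37, 38, 39, 40, 41, 42, 43, 44, 45, 46, 47, 48, 49, 50, 51, 52, 53, 54, 55, 56, 57, 58, 59, 60, 61, 62, 63, 64, 65, 66, 67, 68, 69, 70, 71, 72, 73, 74, 75, 76, 77, 78, 79, 80, 81, 82, 83, 84, 85, 86, 87, 88, 89, 90, 91, 92, 93, 94, 95, 96}


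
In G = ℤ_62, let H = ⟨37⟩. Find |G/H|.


|⟨37⟩| = n / gcd(37, 62) = 62 / 1 = 62
H is normal (ℤ_62 is abelian).
|G/H| = |G| / |H| = 62 / 62 = 1

|G/H| = 1


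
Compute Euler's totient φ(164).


Factor n: 164 = 2^2 × 41
φ(n) = n · ∏(1 - 1/p) over distinct primes p | n
φ(164) = 164 · (1 - 1/2) · (1 - 1/41) = 80

φ(164) = 80


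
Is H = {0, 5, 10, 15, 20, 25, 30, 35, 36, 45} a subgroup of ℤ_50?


Subgroup test for H = {0, 5, 10, 15, 20, 25, 30, 35, 36, 45} in (ℤ_50, +):
(1) 0 ∈ H? Yes
(2) Closure: for all a,b ∈ H, (a+b) mod 50 ∈ H? No  [counterexample: 5 + 35 = 40 ∉ H]
(3) Inverses: for all a ∈ H, -a mod 50 ∈ H? No

No, H is not a subgroup of ℤ_50


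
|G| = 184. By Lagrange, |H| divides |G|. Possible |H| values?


Lagrange's theorem: |H| divides |G|
|G| = 184
Divisors of 184: 1, 2, 4, 8, 23, 46, 92, 184

Possible subgroup orders: {1, 2, 4, 8, 23, 46, 92, 184}


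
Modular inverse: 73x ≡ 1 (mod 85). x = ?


Use the extended Euclidean algorithm to write 1 = 73·s + 85·t; then s mod 85 is the inverse.
Euclidean algorithm:
  73 = 0·85 + 73
  85 = 1·73 + 12
  73 = 6·12 + 1
  12 = 12·1 + 0
gcd(73,85) = 1
Back-substitution gives: 73·(7) + 85·(-6) = 1
So 73⁻¹ ≡ 7 ≡ 7 (mod 85)
Check: 73 × 7 = 511 ≡ 1 (mod 85) ✓

73⁻¹ ≡ 7 (mod 85)


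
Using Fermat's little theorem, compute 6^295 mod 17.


Fermat's little theorem: if p is prime and gcd(a,p)=1, then a^(p-1) ≡ 1 (mod p)
p = 17 is prime, gcd(6,17) = 1
Reduce exponent: 295 mod 16 = 7
So 6^295 ≡ 6^7 (mod 17)
6^7 mod 17 = 14

6^295 ≡ 14 (mod 17)


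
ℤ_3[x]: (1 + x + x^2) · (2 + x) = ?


Expand and collect like terms; reduce coefficients mod 3:
x^0: 1·2 = 2 ≡ 2 (mod 3)
x^1: 1·1 + 1·2 = 3 ≡ 0 (mod 3)
x^2: 1·1 + 1·2 = 3 ≡ 0 (mod 3)
x^3: 1·1 = 1 ≡ 1 (mod 3)
Result: 2 + x^3

f · g = 2 + x^3


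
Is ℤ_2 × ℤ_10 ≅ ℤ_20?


Comparing ℤ_2 × ℤ_10 and ℤ_20:
gcd(2,10) = 2 ≠ 1. Max element order in ℤ_2×ℤ_10 is lcm(2,10) = 10 < 20, so it has no element of order 20

No, ℤ_2 × ℤ_10 ≇ ℤ_20


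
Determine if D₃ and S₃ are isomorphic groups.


Comparing D₃ and S₃:
Both are the unique non-abelian group of order 6

Yes, D₃ ≅ S₃


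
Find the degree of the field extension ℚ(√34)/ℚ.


√34 has minimal polynomial x² - 34 (irreducible over ℚ since 34 is squarefree)

[ℚ(√34)/ℚ] = 2


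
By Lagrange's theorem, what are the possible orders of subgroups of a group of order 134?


Lagrange's theorem: |H| divides |G|
|G| = 134
Divisors of 134: 1, 2, 67, 134

Possible subgroup orders: {1, 2, 67, 134}


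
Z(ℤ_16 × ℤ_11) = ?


Z(G) = {g ∈ G | gx = xg for all x ∈ G}
Direct product of abelian groups is abelian, so Z(G) = G

Z(ℤ_16 × ℤ_11) = ℤ_16 × ℤ_11


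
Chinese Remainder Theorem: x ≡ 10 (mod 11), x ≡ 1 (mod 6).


m₁ = 11, m₂ = 6, gcd = 1, so CRT applies. M = m₁·m₂ = 66
Let M₁ = M/m₁ = 6, M₂ = M/m₂ = 11
Find y₁ ≡ M₁⁻¹ (mod m₁): 6⁻¹ ≡ 2 (mod 11)
Find y₂ ≡ M₂⁻¹ (mod m₂): 11⁻¹ ≡ 5 (mod 6)
x = a₁·M₁·y₁ + a₂·M₂·y₂ = 10·6·2 + 1·11·5 = 175
Reduce mod 66: x ≡ 43
Check: 43 mod 11 = 10 ✓, 43 mod 6 = 1 ✓

x ≡ 43 (mod 66)


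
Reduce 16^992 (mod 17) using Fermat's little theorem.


Fermat's little theorem: if p is prime and gcd(a,p)=1, then a^(p-1) ≡ 1 (mod p)
p = 17 is prime, gcd(16,17) = 1
Reduce exponent: 992 mod 16 = 0
So 16^992 ≡ 16^0 (mod 17)
16^0 = 1

16^992 ≡ 1 (mod 17)


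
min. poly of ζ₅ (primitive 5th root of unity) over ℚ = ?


ζ₅ is a root of Φ₅(x) = x⁴ + x³ + x² + x + 1, irreducible over ℚ

Minimal polynomial: x⁴ + x³ + x² + x + 1


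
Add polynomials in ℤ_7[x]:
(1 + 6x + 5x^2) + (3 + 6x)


Add coefficients mod 7:
x^0: 1 + 3 = 4 (mod 7)
x^1: 6 + 6 = 5 (mod 7)
x^2: 5 + 0 = 5 (mod 7)
Result: 4 + 5x + 5x^2

f + g = 4 + 5x + 5x^2


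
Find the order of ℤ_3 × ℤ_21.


|A × B| = |A| · |B|
|ℤ_3 × ℤ_21| = 3 × 21 = 63

|ℤ_3 × ℤ_21| = 63


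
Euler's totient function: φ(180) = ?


Factor n: 180 = 2^2 × 3^2 × 5
φ(n) = n · ∏(1 - 1/p) over distinct primes p | n
φ(180) = 180 · (1 - 1/2) · (1 - 1/3) · (1 - 1/5) = 48

φ(180) = 48


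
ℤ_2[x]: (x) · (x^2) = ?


Expand and collect like terms; reduce coefficients mod 2:
x^0: 0·0 = 0 ≡ 0 (mod 2)
x^1: 0·0 + 1·0 = 0 ≡ 0 (mod 2)
x^2: 0·1 + 1·0 = 0 ≡ 0 (mod 2)
x^3: 1·1 = 1 ≡ 1 (mod 2)
Result: x^3

f · g = x^3


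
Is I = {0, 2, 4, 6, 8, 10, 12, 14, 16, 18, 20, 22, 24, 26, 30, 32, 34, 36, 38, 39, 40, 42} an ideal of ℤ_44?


Check ideal conditions for I = {0, 2, 4, 6, 8, 10, 12, 14, 16, 18, 20, 22, 24, 26, 30, 32, 34, 36, 38, 39, 40, 42} in ℤ_44:
(1) I is an additive subgroup? No
(2) For r ∈ ℤ_44 and a ∈ I: r·a ∈ I? No  [counterexample: r=2, a=14, r·a mod 44 = 28 ∉ I]

No, I is not an ideal of ℤ_44


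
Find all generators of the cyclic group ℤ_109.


g generates ℤ_n iff gcd(g,n) = 1
Prime factors of 109: 109
Generators are g ∈ {1,...,108} not divisible by any of these primes.
Generators: {1, 2, 3, 4, 5, 6, 7, 8, 9, 10, 11, 12, 13, 14, 15, 16, 17, 18, 19, 20, 21, 22, 23, 24, 25, 26, 27, 28, 29, 30, 31, 32, 33, 34, 35, 36, 37, 38, 39, 40, 41, 42, 43, 44, 45, 46, 47, 48, 49, 50, 51, 52, 53, 54, 55, 56, 57, 58, 59, 60, 61, 62, 63, 64, 65, 66, 67, 68, 69, 70, 71, 72, 73, 74, 75, 76, 77, 78, 79, 80, 81, 82, 83, 84, 85, 86, 87, 88, 89, 90, 91, 92, 93, 94, 95, 96, 97, 98, 99, 100, 101, 102, 103, 104, 105, 106, 107, 108}
Number of generators = φ(109) = 108

Generators of ℤ_109 = {1, 2, 3, 4, 5, 6, 7, 8, 9, 10, 11, 12, 13, 14, 15, 16, 17, 18, 19, 20, 21, 22, 23, 24, 25, 26, 27, 28, 29, 30, 31, 32, 33, 34, 35, 36, 37, 38, 39, 40, 41, 42, 43, 44, 45, 46, 47, 48, 49, 50, 51, 52, 53, 54, 55, 56, 57, 58, 59, 60, 61, 62, 63, 64, 65, 66, 67, 68, 69, 70, 71, 72, 73, 74, 75, 76, 77, 78, 79, 80, 81, 82, 83, 84, 85, 86, 87, 88, 89, 90, 91, 92, 93, 94, 95, 96, 97, 98, 99, 100, 101, 102, 103, 104, 105, 106, 107, 108}


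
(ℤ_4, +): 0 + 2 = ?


Operation: addition mod 4
0 + 2 = (a + b) mod 4 with a = 0, b = 2

0 + 2 = 2


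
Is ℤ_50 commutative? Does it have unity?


ℤ_50 is a commutative ring with unity 1; 50 = 2×25 is composite, so 2·25 ≡ 0 gives zero divisors (not an integral domain)
Commutative: Yes
Integral domain: No
Has unity: Yes

ℤ_50: Commutative=Yes, Unity=Yes


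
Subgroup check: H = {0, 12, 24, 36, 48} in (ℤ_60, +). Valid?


Subgroup test for H = {0, 12, 24, 36, 48} in (ℤ_60, +):
(1) 0 ∈ H? Yes
(2) Closure: for all a,b ∈ H, (a+b) mod 60 ∈ H? Yes
(3) Inverses: for all a ∈ H, -a mod 60 ∈ H? Yes

Yes, H is a subgroup of ℤ_60


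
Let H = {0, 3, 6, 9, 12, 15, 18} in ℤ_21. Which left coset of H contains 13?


13 + H = {13 + h (mod 21) : h ∈ H}
13+0=13, 13+3=16, 13+6=19, 13+9=1, 13+12=4, 13+15=7, 13+18=10
13 + H = {1, 4, 7, 10, 13, 16, 19} = 1 + H

13 + H = {1, 4, 7, 10, 13, 16, 19}


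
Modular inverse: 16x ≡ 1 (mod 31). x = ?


Use the extended Euclidean algorithm to write 1 = 16·s + 31·t; then s mod 31 is the inverse.
Euclidean algorithm:
  16 = 0·31 + 16
  31 = 1·16 + 15
  16 = 1·15 + 1
  15 = 15·1 + 0
gcd(16,31) = 1
Back-substitution gives: 16·(2) + 31·(-1) = 1
So 16⁻¹ ≡ 2 ≡ 2 (mod 31)
Check: 16 × 2 = 32 ≡ 1 (mod 31) ✓

16⁻¹ ≡ 2 (mod 31)


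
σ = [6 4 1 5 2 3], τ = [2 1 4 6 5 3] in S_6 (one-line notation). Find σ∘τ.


σ∘τ: apply τ first, then σ
1 →τ 2 →σ 4
2 →τ 1 →σ 6
3 →τ 4 →σ 5
4 →τ 6 →σ 3
5 →τ 5 →σ 2
6 →τ 3 →σ 1

σ∘τ = [4 6 5 3 2 1]


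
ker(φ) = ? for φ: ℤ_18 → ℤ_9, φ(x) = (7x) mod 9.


Kernel = preimage of identity
ker(φ) = {x ∈ ℤ_18 : 7x ≡ 0 (mod 9)}. Since 9 | 18, φ is well-defined. The kernel is the cyclic subgroup ⟨9⟩ of ℤ_18 (order 2), i.e. {0, 9}

ker(φ) = {0, 9}


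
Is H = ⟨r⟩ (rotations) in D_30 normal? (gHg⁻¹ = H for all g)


H = ⟨r⟩ (rotations) in D_30
The rotation subgroup ⟨r⟩ has index 2 in D_30, so it is normal

Yes, normal subgroup


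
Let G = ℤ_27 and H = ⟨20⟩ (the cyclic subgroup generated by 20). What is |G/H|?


|⟨20⟩| = n / gcd(20, 27) = 27 / 1 = 27
H is normal (ℤ_27 is abelian).
|G/H| = |G| / |H| = 27 / 27 = 1

|G/H| = 1


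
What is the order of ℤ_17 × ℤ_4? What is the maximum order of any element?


|ℤ_17 × ℤ_4| = 17 × 4 = 68
Max element order = lcm(17,4) = 68
Cyclic? Yes (gcd=1)

|ℤ_17×ℤ_4| = 68, max element order = 68


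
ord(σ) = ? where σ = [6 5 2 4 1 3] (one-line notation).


Cycle decomposition: (1 6 3 2 5)
Cycle lengths: 5
Order = lcm(5) = 5

ord(σ) = 5


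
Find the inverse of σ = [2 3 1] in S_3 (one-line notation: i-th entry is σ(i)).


To find σ⁻¹, swap domain and range:
σ(1) = 2 → σ⁻¹(2) = 1
σ(2) = 3 → σ⁻¹(3) = 2
σ(3) = 1 → σ⁻¹(1) = 3

σ⁻¹ = [3 1 2]


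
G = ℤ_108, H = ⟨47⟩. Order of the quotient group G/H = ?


|⟨47⟩| = n / gcd(47, 108) = 108 / 1 = 108
H is normal (ℤ_108 is abelian).
|G/H| = |G| / |H| = 108 / 108 = 1

|G/H| = 1


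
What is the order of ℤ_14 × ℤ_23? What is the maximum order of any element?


|ℤ_14 × ℤ_23| = 14 × 23 = 322
Max element order = lcm(14,23) = 322
Cyclic? Yes (gcd=1)

|ℤ_14×ℤ_23| = 322, max element order = 322


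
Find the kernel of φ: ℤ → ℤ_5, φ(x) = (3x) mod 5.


Kernel = preimage of identity
ker(φ) = {x ∈ ℤ : 3x ≡ 0 (mod 5)}. gcd(3,5) = 1, so 3x ≡ 0 (mod 5) ⟺ x ≡ 0 (mod 5/1 = 5). Hence ker(φ) = 5ℤ

ker(φ) = 5ℤ


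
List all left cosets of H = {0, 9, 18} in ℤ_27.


H = {0, 9, 18}, |H| = 3
Number of cosets = |G|/|H| = 27/3 = 9
0 + H = {0, 9, 18}
1 + H = {1, 10, 19}
2 + H = {2, 11, 20}
3 + H = {3, 12, 21}
4 + H = {4, 13, 22}
5 + H = {5, 14, 23}
6 + H = {6, 15, 24}
7 + H = {7, 16, 25}
8 + H = {8, 17, 26}

Cosets: 0+H={0,9,18}; 1+H={1,10,19}; 2+H={2,11,20}; 3+H={3,12,21}; 4+H={4,13,22}; 5+H={5,14,23}; 6+H={6,15,24}; 7+H={7,16,25}; 8+H={8,17,26}


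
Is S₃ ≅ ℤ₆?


Comparing S₃ and ℤ₆:
S₃ is non-abelian, ℤ₆ is abelian

No, S₃ ≇ ℤ₆


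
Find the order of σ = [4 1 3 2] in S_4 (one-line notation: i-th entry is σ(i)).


Cycle decomposition: (1 4 2)
Cycle lengths: 3
Order = lcm(3) = 3

ord(σ) = 3


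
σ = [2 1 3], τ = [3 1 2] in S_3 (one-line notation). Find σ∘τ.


σ∘τ: apply τ first, then σ
1 →τ 3 →σ 3
2 →τ 1 →σ 2
3 →τ 2 →σ 1

σ∘τ = [3 2 1]


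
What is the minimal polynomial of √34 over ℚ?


√34 satisfies x² - 34 = 0, irreducible over ℚ since 34 is squarefree

Minimal polynomial: x² - 34


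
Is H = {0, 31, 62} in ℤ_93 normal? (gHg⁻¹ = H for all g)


H = {0, 31, 62} in ℤ_93
ℤ_93 is abelian; every subgroup of an abelian group is normal

Yes, normal subgroup


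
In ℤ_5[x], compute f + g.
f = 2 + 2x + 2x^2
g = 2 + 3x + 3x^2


Add coefficients mod 5:
x^0: 2 + 2 = 4 (mod 5)
x^1: 2 + 3 = 0 (mod 5)
x^2: 2 + 3 = 0 (mod 5)
Result: 4

f + g = 4


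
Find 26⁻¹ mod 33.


Use the extended Euclidean algorithm to write 1 = 26·s + 33·t; then s mod 33 is the inverse.
Euclidean algorithm:
  26 = 0·33 + 26
  33 = 1·26 + 7
  26 = 3·7 + 5
  7 = 1·5 + 2
  5 = 2·2 + 1
  2 = 2·1 + 0
gcd(26,33) = 1
Back-substitution gives: 26·(14) + 33·(-11) = 1
So 26⁻¹ ≡ 14 ≡ 14 (mod 33)
Check: 26 × 14 = 364 ≡ 1 (mod 33) ✓

26⁻¹ ≡ 14 (mod 33)


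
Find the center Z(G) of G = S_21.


Z(G) = {g ∈ G | gx = xg for all x ∈ G}
S_n is non-abelian for n ≥ 3; Z(S_21) is trivial

Z(S_21) = {e}


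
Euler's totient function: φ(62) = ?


Factor n: 62 = 2 × 31
φ(n) = n · ∏(1 - 1/p) over distinct primes p | n
φ(62) = 62 · (1 - 1/2) · (1 - 1/31) = 30

φ(62) = 30


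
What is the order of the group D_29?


|D_n| = 2n (n rotations and n reflections)
|D_29| = 2×29 = 58

|D_29| = 58


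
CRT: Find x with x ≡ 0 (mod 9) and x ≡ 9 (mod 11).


m₁ = 9, m₂ = 11, gcd = 1, so CRT applies. M = m₁·m₂ = 99
Let M₁ = M/m₁ = 11, M₂ = M/m₂ = 9
Find y₁ ≡ M₁⁻¹ (mod m₁): 11⁻¹ ≡ 5 (mod 9)
Find y₂ ≡ M₂⁻¹ (mod m₂): 9⁻¹ ≡ 5 (mod 11)
x = a₁·M₁·y₁ + a₂·M₂·y₂ = 0·11·5 + 9·9·5 = 405
Reduce mod 99: x ≡ 9
Check: 9 mod 9 = 0 ✓, 9 mod 11 = 9 ✓

x ≡ 9 (mod 99)


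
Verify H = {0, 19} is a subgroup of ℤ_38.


Subgroup test for H = {0, 19} in (ℤ_38, +):
(1) 0 ∈ H? Yes
(2) Closure: for all a,b ∈ H, (a+b) mod 38 ∈ H? Yes
(3) Inverses: for all a ∈ H, -a mod 38 ∈ H? Yes

Yes, H is a subgroup of ℤ_38


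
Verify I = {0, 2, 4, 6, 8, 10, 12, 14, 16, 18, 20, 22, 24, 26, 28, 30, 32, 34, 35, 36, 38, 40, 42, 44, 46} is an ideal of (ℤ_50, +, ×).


Check ideal conditions for I = {0, 2, 4, 6, 8, 10, 12, 14, 16, 18, 20, 22, 24, 26, 28, 30, 32, 34, 35, 36, 38, 40, 42, 44, 46} in ℤ_50:
(1) I is an additive subgroup? No
(2) For r ∈ ℤ_50 and a ∈ I: r·a ∈ I? No  [counterexample: r=2, a=24, r·a mod 50 = 48 ∉ I]

No, I is not an ideal of ℤ_50


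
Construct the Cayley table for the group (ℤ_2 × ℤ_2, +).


Elements: {(0,0), (0,1), (1,0), (1,1)}
Operation: componentwise addition mod (2, 2)
Entry (a, b) = ((a₁+b₁) mod 2, (a₂+b₂) mod 2)

Cayley table:
      | (0,0) | (0,1) | (1,0) | (1,1)
(0,0) | (0,0) | (0,1) | (1,0) | (1,1)
(0,1) | (0,1) | (0,0) | (1,1) | (1,0)
(1,0) | (1,0) | (1,1) | (0,0) | (0,1)
(1,1) | (1,1) | (1,0) | (0,1) | (0,0)


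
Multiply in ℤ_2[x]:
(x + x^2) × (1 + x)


Expand and collect like terms; reduce coefficients mod 2:
x^0: 0·1 = 0 ≡ 0 (mod 2)
x^1: 0·1 + 1·1 = 1 ≡ 1 (mod 2)
x^2: 1·1 + 1·1 = 2 ≡ 0 (mod 2)
x^3: 1·1 = 1 ≡ 1 (mod 2)
Result: x + x^3

f · g = x + x^3


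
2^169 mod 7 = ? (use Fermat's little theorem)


Fermat's little theorem: if p is prime and gcd(a,p)=1, then a^(p-1) ≡ 1 (mod p)
p = 7 is prime, gcd(2,7) = 1
Reduce exponent: 169 mod 6 = 1
So 2^169 ≡ 2^1 (mod 7)
2^1 mod 7 = 2

2^169 ≡ 2 (mod 7)


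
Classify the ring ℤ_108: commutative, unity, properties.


ℤ_108 is a commutative ring with unity 1; 108 = 2×54 is composite, so 2·54 ≡ 0 gives zero divisors (not an integral domain)
Commutative: Yes
Integral domain: No
Has unity: Yes

ℤ_108: Commutative=Yes, Unity=Yes


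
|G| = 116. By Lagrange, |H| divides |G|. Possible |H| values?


Lagrange's theorem: |H| divides |G|
|G| = 116
Divisors of 116: 1, 2, 4, 29, 58, 116

Possible subgroup orders: {1, 2, 4, 29, 58, 116}


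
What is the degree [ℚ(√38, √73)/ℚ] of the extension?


[ℚ(√38,√73):ℚ] = [ℚ(√38,√73):ℚ(√38)]·[ℚ(√38):ℚ] = 2·2 = 4

[ℚ(√38, √73)/ℚ] = 4


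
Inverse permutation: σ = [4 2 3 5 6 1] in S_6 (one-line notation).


To find σ⁻¹, swap domain and range:
σ(1) = 4 → σ⁻¹(4) = 1
σ(2) = 2 → σ⁻¹(2) = 2
σ(3) = 3 → σ⁻¹(3) = 3
σ(4) = 5 → σ⁻¹(5) = 4
σ(5) = 6 → σ⁻¹(6) = 5
σ(6) = 1 → σ⁻¹(1) = 6

σ⁻¹ = [6 2 3 1 4 5]


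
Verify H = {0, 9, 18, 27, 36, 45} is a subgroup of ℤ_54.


Subgroup test for H = {0, 9, 18, 27, 36, 45} in (ℤ_54, +):
(1) 0 ∈ H? Yes
(2) Closure: for all a,b ∈ H, (a+b) mod 54 ∈ H? Yes
(3) Inverses: for all a ∈ H, -a mod 54 ∈ H? Yes

Yes, H is a subgroup of ℤ_54


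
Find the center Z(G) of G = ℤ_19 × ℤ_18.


Z(G) = {g ∈ G | gx = xg for all x ∈ G}
Direct product of abelian groups is abelian, so Z(G) = G

Z(ℤ_19 × ℤ_18) = ℤ_19 × ℤ_18


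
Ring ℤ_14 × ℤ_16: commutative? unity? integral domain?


Direct product ring; commutative with unity (1,1); but (1,0)·(0,1) = (0,0) gives zero divisors, so not an integral domain
Commutative: Yes
Integral domain: No
Has unity: Yes

ℤ_14 × ℤ_16: Commutative=Yes, Unity=Yes


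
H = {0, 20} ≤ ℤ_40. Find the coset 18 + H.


18 + H = {18 + h (mod 40) : h ∈ H}
18+0=18, 18+20=38

18 + H = {18, 38}


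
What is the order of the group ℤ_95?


ℤ_n has n elements.

|ℤ_95| = 95


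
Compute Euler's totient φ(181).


Factor n: 181 = 181
φ(n) = n · ∏(1 - 1/p) over distinct primes p | n
φ(181) = 181 · (1 - 1/181) = 180

φ(181) = 180


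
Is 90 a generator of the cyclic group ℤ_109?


g generates ℤ_n iff gcd(g, n) = 1
gcd(90, 109) = 1
Since gcd = 1, 90 is a generator.

Yes, 90 generates ℤ_109


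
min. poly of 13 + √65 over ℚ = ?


Let α = 13 + √65. Then α - 13 = √65, so (α - 13)² = 65, giving α² - 26α + 104 = 0. Degree 2 and α ∉ ℚ, so this is the minimal polynomial.

Minimal polynomial: x² - 26x + 104


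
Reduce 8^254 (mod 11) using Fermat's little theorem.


Fermat's little theorem: if p is prime and gcd(a,p)=1, then a^(p-1) ≡ 1 (mod p)
p = 11 is prime, gcd(8,11) = 1
Reduce exponent: 254 mod 10 = 4
So 8^254 ≡ 8^4 (mod 11)
8^4 mod 11 = 4

8^254 ≡ 4 (mod 11)


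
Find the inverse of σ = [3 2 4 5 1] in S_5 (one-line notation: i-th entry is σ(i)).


To find σ⁻¹, swap domain and range:
σ(1) = 3 → σ⁻¹(3) = 1
σ(2) = 2 → σ⁻¹(2) = 2
σ(3) = 4 → σ⁻¹(4) = 3
σ(4) = 5 → σ⁻¹(5) = 4
σ(5) = 1 → σ⁻¹(1) = 5

σ⁻¹ = [5 2 1 3 4]


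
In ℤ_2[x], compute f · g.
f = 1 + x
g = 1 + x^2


Expand and collect like terms; reduce coefficients mod 2:
x^0: 1·1 = 1 ≡ 1 (mod 2)
x^1: 1·0 + 1·1 = 1 ≡ 1 (mod 2)
x^2: 1·1 + 1·0 = 1 ≡ 1 (mod 2)
x^3: 1·1 = 1 ≡ 1 (mod 2)
Result: 1 + x + x^2 + x^3

f · g = 1 + x + x^2 + x^3


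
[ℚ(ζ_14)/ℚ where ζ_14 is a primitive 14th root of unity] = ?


[ℚ(ζ_n):ℚ] = deg Φ_n(x) = φ(n). Here φ(14) = 6

[ℚ(ζ_14)/ℚ where ζ_14 is a primitive 14th root of unity] = 6


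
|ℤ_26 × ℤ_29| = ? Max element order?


|ℤ_26 × ℤ_29| = 26 × 29 = 754
Max element order = lcm(26,29) = 754
Cyclic? Yes (gcd=1)

|ℤ_26×ℤ_29| = 754, max element order = 754


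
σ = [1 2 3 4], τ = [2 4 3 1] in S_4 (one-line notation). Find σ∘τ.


σ∘τ: apply τ first, then σ
1 →τ 2 →σ 2
2 →τ 4 →σ 4
3 →τ 3 →σ 3
4 →τ 1 →σ 1

σ∘τ = [2 4 3 1]


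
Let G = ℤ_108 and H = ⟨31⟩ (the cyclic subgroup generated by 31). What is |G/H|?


|⟨31⟩| = n / gcd(31, 108) = 108 / 1 = 108
H is normal (ℤ_108 is abelian).
|G/H| = |G| / |H| = 108 / 108 = 1

|G/H| = 1


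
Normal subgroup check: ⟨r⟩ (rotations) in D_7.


H = ⟨r⟩ (rotations) in D_7
The rotation subgroup ⟨r⟩ has index 2 in D_7, so it is normal

Yes, normal subgroup


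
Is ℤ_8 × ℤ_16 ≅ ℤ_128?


Comparing ℤ_8 × ℤ_16 and ℤ_128:
gcd(8,16) = 8 ≠ 1. Max element order in ℤ_8×ℤ_16 is lcm(8,16) = 16 < 128, so it has no element of order 128

No, ℤ_8 × ℤ_16 ≇ ℤ_128


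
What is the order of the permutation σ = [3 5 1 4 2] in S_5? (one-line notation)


Cycle decomposition: (1 3) (2 5)
Cycle lengths: 2, 2
Order = lcm(2, 2) = 2

ord(σ) = 2


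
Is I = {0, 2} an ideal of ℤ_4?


Check ideal conditions for I = {0, 2} in ℤ_4:
(1) I is an additive subgroup? Yes
(2) For r ∈ ℤ_4 and a ∈ I: r·a ∈ I? Yes

Yes, I is an ideal of ℤ_4


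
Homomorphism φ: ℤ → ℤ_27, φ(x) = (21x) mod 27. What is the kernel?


Kernel = preimage of identity
ker(φ) = {x ∈ ℤ : 21x ≡ 0 (mod 27)}. gcd(21,27) = 3, so 21x ≡ 0 (mod 27) ⟺ x ≡ 0 (mod 27/3 = 9). Hence ker(φ) = 9ℤ

ker(φ) = 9ℤ


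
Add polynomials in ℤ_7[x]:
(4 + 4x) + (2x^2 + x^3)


Add coefficients mod 7:
x^0: 4 + 0 = 4 (mod 7)
x^1: 4 + 0 = 4 (mod 7)
x^2: 0 + 2 = 2 (mod 7)
x^3: 0 + 1 = 1 (mod 7)
Result: 4 + 4x + 2x^2 + x^3

f + g = 4 + 4x + 2x^2 + x^3


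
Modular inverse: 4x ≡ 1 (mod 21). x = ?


Use the extended Euclidean algorithm to write 1 = 4·s + 21·t; then s mod 21 is the inverse.
Euclidean algorithm:
  4 = 0·21 + 4
  21 = 5·4 + 1
  4 = 4·1 + 0
gcd(4,21) = 1
Back-substitution gives: 4·(-5) + 21·(1) = 1
So 4⁻¹ ≡ -5 ≡ 16 (mod 21)
Check: 4 × 16 = 64 ≡ 1 (mod 21) ✓

4⁻¹ ≡ 16 (mod 21)


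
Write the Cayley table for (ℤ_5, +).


Elements: {0, 1, 2, 3, 4}
Operation: addition mod 5
Entry (a, b) = (a + b) mod 5

Cayley table:
  | 0 | 1 | 2 | 3 | 4
0 | 0 | 1 | 2 | 3 | 4
1 | 1 | 2 | 3 | 4 | 0
2 | 2 | 3 | 4 | 0 | 1
3 | 3 | 4 | 0 | 1 | 2
4 | 4 | 0 | 1 | 2 | 3


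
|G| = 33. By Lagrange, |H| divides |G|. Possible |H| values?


Lagrange's theorem: |H| divides |G|
|G| = 33
Divisors of 33: 1, 3, 11, 33

Possible subgroup orders: {1, 3, 11, 33}


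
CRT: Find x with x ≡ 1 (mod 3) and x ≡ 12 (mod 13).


m₁ = 3, m₂ = 13, gcd = 1, so CRT applies. M = m₁·m₂ = 39
Let M₁ = M/m₁ = 13, M₂ = M/m₂ = 3
Find y₁ ≡ M₁⁻¹ (mod m₁): 13⁻¹ ≡ 1 (mod 3)
Find y₂ ≡ M₂⁻¹ (mod m₂): 3⁻¹ ≡ 9 (mod 13)
x = a₁·M₁·y₁ + a₂·M₂·y₂ = 1·13·1 + 12·3·9 = 337
Reduce mod 39: x ≡ 25
Check: 25 mod 3 = 1 ✓, 25 mod 13 = 12 ✓

x ≡ 25 (mod 39)


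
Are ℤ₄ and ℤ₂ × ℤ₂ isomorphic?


Comparing ℤ₄ and ℤ₂ × ℤ₂:
ℤ₄ has an element of order 4; ℤ₂×ℤ₂ has exponent 2

No, ℤ₄ ≇ ℤ₂ × ℤ₂


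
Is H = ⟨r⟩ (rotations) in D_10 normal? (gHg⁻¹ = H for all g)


H = ⟨r⟩ (rotations) in D_10
The rotation subgroup ⟨r⟩ has index 2 in D_10, so it is normal

Yes, normal subgroup


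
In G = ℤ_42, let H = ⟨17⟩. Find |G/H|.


|⟨17⟩| = n / gcd(17, 42) = 42 / 1 = 42
H is normal (ℤ_42 is abelian).
|G/H| = |G| / |H| = 42 / 42 = 1

|G/H| = 1


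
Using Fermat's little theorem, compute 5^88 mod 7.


Fermat's little theorem: if p is prime and gcd(a,p)=1, then a^(p-1) ≡ 1 (mod p)
p = 7 is prime, gcd(5,7) = 1
Reduce exponent: 88 mod 6 = 4
So 5^88 ≡ 5^4 (mod 7)
5^4 mod 7 = 2

5^88 ≡ 2 (mod 7)


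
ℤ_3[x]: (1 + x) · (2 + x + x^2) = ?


Expand and collect like terms; reduce coefficients mod 3:
x^0: 1·2 = 2 ≡ 2 (mod 3)
x^1: 1·1 + 1·2 = 3 ≡ 0 (mod 3)
x^2: 1·1 + 1·1 = 2 ≡ 2 (mod 3)
x^3: 1·1 = 1 ≡ 1 (mod 3)
Result: 2 + 2x^2 + x^3

f · g = 2 + 2x^2 + x^3


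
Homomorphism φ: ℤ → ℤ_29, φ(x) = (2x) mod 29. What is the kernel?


Kernel = preimage of identity
ker(φ) = {x ∈ ℤ : 2x ≡ 0 (mod 29)}. gcd(2,29) = 1, so 2x ≡ 0 (mod 29) ⟺ x ≡ 0 (mod 29/1 = 29). Hence ker(φ) = 29ℤ

ker(φ) = 29ℤ


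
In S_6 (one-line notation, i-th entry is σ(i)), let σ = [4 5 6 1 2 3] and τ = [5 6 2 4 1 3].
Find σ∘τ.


σ∘τ: apply τ first, then σ
1 →τ 5 →σ 2
2 →τ 6 →σ 3
3 →τ 2 →σ 5
4 →τ 4 →σ 1
5 →τ 1 →σ 4
6 →τ 3 →σ 6

σ∘τ = [2 3 5 1 4 6]


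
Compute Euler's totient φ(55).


Factor n: 55 = 5 × 11
φ(n) = n · ∏(1 - 1/p) over distinct primes p | n
φ(55) = 55 · (1 - 1/5) · (1 - 1/11) = 40

φ(55) = 40


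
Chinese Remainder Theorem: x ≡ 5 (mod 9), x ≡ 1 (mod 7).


m₁ = 9, m₂ = 7, gcd = 1, so CRT applies. M = m₁·m₂ = 63
Let M₁ = M/m₁ = 7, M₂ = M/m₂ = 9
Find y₁ ≡ M₁⁻¹ (mod m₁): 7⁻¹ ≡ 4 (mod 9)
Find y₂ ≡ M₂⁻¹ (mod m₂): 9⁻¹ ≡ 4 (mod 7)
x = a₁·M₁·y₁ + a₂·M₂·y₂ = 5·7·4 + 1·9·4 = 176
Reduce mod 63: x ≡ 50
Check: 50 mod 9 = 5 ✓, 50 mod 7 = 1 ✓

x ≡ 50 (mod 63)


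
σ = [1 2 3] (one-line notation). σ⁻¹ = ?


To find σ⁻¹, swap domain and range:
σ(1) = 1 → σ⁻¹(1) = 1
σ(2) = 2 → σ⁻¹(2) = 2
σ(3) = 3 → σ⁻¹(3) = 3

σ⁻¹ = [1 2 3]


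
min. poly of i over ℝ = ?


i satisfies x² + 1 = 0, irreducible over ℝ

Minimal polynomial: x² + 1


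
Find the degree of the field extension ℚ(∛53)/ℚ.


∛53 has minimal polynomial x³ - 53 (irreducible over ℚ since 53 is not a perfect cube)

[ℚ(∛53)/ℚ] = 3


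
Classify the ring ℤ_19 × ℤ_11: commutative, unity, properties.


Direct product ring; commutative with unity (1,1); but (1,0)·(0,1) = (0,0) gives zero divisors, so not an integral domain
Commutative: Yes
Integral domain: No
Has unity: Yes

ℤ_19 × ℤ_11: Commutative=Yes, Unity=Yes


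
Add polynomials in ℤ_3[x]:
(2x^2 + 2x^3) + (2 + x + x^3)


Add coefficients mod 3:
x^0: 0 + 2 = 2 (mod 3)
x^1: 0 + 1 = 1 (mod 3)
x^2: 2 + 0 = 2 (mod 3)
x^3: 2 + 1 = 0 (mod 3)
Result: 2 + x + 2x^2

f + g = 2 + x + 2x^2


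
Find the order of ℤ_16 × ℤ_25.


|A × B| = |A| · |B|
|ℤ_16 × ℤ_25| = 16 × 25 = 400

|ℤ_16 × ℤ_25| = 400


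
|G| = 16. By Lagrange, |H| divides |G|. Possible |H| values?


Lagrange's theorem: |H| divides |G|
|G| = 16
Divisors of 16: 1, 2, 4, 8, 16

Possible subgroup orders: {1, 2, 4, 8, 16}


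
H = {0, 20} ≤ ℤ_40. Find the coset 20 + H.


20 + H = {20 + h (mod 40) : h ∈ H}
20+0=20, 20+20=0
20 + H = {0, 20} = 0 + H

20 + H = {0, 20}


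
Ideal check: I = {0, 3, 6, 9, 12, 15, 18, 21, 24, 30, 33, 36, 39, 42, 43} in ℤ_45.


Check ideal conditions for I = {0, 3, 6, 9, 12, 15, 18, 21, 24, 30, 33, 36, 39, 42, 43} in ℤ_45:
(1) I is an additive subgroup? No
(2) For r ∈ ℤ_45 and a ∈ I: r·a ∈ I? No  [counterexample: r=2, a=36, r·a mod 45 = 27 ∉ I]

No, I is not an ideal of ℤ_45


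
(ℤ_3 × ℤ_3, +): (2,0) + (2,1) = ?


Operation: componentwise addition mod (3, 3)
(2,0) + (2,1) = ((a₁+b₁) mod 3, (a₂+b₂) mod 3) with a = (2,0), b = (2,1)

(2,0) + (2,1) = (1,1)


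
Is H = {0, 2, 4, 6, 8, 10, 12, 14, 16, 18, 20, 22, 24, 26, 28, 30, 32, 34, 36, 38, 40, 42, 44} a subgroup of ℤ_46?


Subgroup test for H = {0, 2, 4, 6, 8, 10, 12, 14, 16, 18, 20, 22, 24, 26, 28, 30, 32, 34, 36, 38, 40, 42, 44} in (ℤ_46, +):
(1) 0 ∈ H? Yes
(2) Closure: for all a,b ∈ H, (a+b) mod 46 ∈ H? Yes
(3) Inverses: for all a ∈ H, -a mod 46 ∈ H? Yes

Yes, H is a subgroup of ℤ_46


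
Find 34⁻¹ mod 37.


Use the extended Euclidean algorithm to write 1 = 34·s + 37·t; then s mod 37 is the inverse.
Euclidean algorithm:
  34 = 0·37 + 34
  37 = 1·34 + 3
  34 = 11·3 + 1
  3 = 3·1 + 0
gcd(34,37) = 1
Back-substitution gives: 34·(12) + 37·(-11) = 1
So 34⁻¹ ≡ 12 ≡ 12 (mod 37)
Check: 34 × 12 = 408 ≡ 1 (mod 37) ✓

34⁻¹ ≡ 12 (mod 37)


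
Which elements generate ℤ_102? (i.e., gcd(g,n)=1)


g generates ℤ_n iff gcd(g,n) = 1
Prime factors of 102: 2, 3, 17
Generators are g ∈ {1,...,101} not divisible by any of these primes.
Generators: {1, 5, 7, 11, 13, 19, 23, 25, 29, 31, 35, 37, 41, 43, 47, 49, 53, 55, 59, 61, 65, 67, 71, 73, 77, 79, 83, 89, 91, 95, 97, 101}
Number of generators = φ(102) = 32

Generators of ℤ_102 = {1, 5, 7, 11, 13, 19, 23, 25, 29, 31, 35, 37, 41, 43, 47, 49, 53, 55, 59, 61, 65, 67, 71, 73, 77, 79, 83, 89, 91, 95, 97, 101}


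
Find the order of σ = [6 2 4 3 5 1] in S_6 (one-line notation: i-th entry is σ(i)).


Cycle decomposition: (1 6) (3 4)
Cycle lengths: 2, 2
Order = lcm(2, 2) = 2

ord(σ) = 2


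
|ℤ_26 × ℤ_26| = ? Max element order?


|ℤ_26 × ℤ_26| = 26 × 26 = 676
Max element order = lcm(26,26) = 26
Cyclic? No (gcd=26)

|ℤ_26×ℤ_26| = 676, max element order = 26


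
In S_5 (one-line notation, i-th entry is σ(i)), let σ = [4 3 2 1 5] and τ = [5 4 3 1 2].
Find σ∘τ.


σ∘τ: apply τ first, then σ
1 →τ 5 →σ 5
2 →τ 4 →σ 1
3 →τ 3 →σ 2
4 →τ 1 →σ 4
5 →τ 2 →σ 3

σ∘τ = [5 1 2 4 3]


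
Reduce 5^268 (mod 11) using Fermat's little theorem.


Fermat's little theorem: if p is prime and gcd(a,p)=1, then a^(p-1) ≡ 1 (mod p)
p = 11 is prime, gcd(5,11) = 1
Reduce exponent: 268 mod 10 = 8
So 5^268 ≡ 5^8 (mod 11)
5^8 mod 11 = 4

5^268 ≡ 4 (mod 11)


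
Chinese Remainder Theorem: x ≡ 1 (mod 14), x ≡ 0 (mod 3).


m₁ = 14, m₂ = 3, gcd = 1, so CRT applies. M = m₁·m₂ = 42
Let M₁ = M/m₁ = 3, M₂ = M/m₂ = 14
Find y₁ ≡ M₁⁻¹ (mod m₁): 3⁻¹ ≡ 5 (mod 14)
Find y₂ ≡ M₂⁻¹ (mod m₂): 14⁻¹ ≡ 2 (mod 3)
x = a₁·M₁·y₁ + a₂·M₂·y₂ = 1·3·5 + 0·14·2 = 15
Reduce mod 42: x ≡ 15
Check: 15 mod 14 = 1 ✓, 15 mod 3 = 0 ✓

x ≡ 15 (mod 42)


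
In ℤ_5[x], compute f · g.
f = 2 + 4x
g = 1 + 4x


Expand and collect like terms; reduce coefficients mod 5:
x^0: 2·1 = 2 ≡ 2 (mod 5)
x^1: 2·4 + 4·1 = 12 ≡ 2 (mod 5)
x^2: 4·4 = 16 ≡ 1 (mod 5)
Result: 2 + 2x + x^2

f · g = 2 + 2x + x^2


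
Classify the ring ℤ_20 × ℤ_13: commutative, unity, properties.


Direct product ring; commutative with unity (1,1); but (1,0)·(0,1) = (0,0) gives zero divisors, so not an integral domain
Commutative: Yes
Integral domain: No
Has unity: Yes

ℤ_20 × ℤ_13: Commutative=Yes, Unity=Yes


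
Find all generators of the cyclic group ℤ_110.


g generates ℤ_n iff gcd(g,n) = 1
Prime factors of 110: 2, 5, 11
Generators are g ∈ {1,...,109} not divisible by any of these primes.
Generators: {1, 3, 7, 9, 13, 17, 19, 21, 23, 27, 29, 31, 37, 39, 41, 43, 47, 49, 51, 53, 57, 59, 61, 63, 67, 69, 71, 73, 79, 81, 83, 87, 89, 91, 93, 97, 101, 103, 107, 109}
Number of generators = φ(110) = 40

Generators of ℤ_110 = {1, 3, 7, 9, 13, 17, 19, 21, 23, 27, 29, 31, 37, 39, 41, 43, 47, 49, 51, 53, 57, 59, 61, 63, 67, 69, 71, 73, 79, 81, 83, 87, 89, 91, 93, 97, 101, 103, 107, 109}


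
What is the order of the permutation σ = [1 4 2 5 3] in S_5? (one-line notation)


Cycle decomposition: (2 4 5 3)
Cycle lengths: 4
Order = lcm(4) = 4

ord(σ) = 4


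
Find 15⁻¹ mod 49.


Use the extended Euclidean algorithm to write 1 = 15·s + 49·t; then s mod 49 is the inverse.
Euclidean algorithm:
  15 = 0·49 + 15
  49 = 3·15 + 4
  15 = 3·4 + 3
  4 = 1·3 + 1
  3 = 3·1 + 0
gcd(15,49) = 1
Back-substitution gives: 15·(-13) + 49·(4) = 1
So 15⁻¹ ≡ -13 ≡ 36 (mod 49)
Check: 15 × 36 = 540 ≡ 1 (mod 49) ✓

15⁻¹ ≡ 36 (mod 49)


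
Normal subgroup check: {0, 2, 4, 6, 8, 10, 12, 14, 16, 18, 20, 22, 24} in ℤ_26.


H = {0, 2, 4, 6, 8, 10, 12, 14, 16, 18, 20, 22, 24} in ℤ_26
ℤ_26 is abelian; every subgroup of an abelian group is normal

Yes, normal subgroup


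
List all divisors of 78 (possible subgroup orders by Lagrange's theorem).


Lagrange's theorem: |H| divides |G|
|G| = 78
Divisors of 78: 1, 2, 3, 6, 13, 26, 39, 78

Possible subgroup orders: {1, 2, 3, 6, 13, 26, 39, 78}


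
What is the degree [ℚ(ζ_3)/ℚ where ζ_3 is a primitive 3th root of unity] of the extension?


[ℚ(ζ_n):ℚ] = deg Φ_n(x) = φ(n). Here φ(3) = 2

[ℚ(ζ_3)/ℚ where ζ_3 is a primitive 3th root of unity] = 2


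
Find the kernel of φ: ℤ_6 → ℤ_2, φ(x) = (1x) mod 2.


Kernel = preimage of identity
ker(φ) = {x ∈ ℤ_6 : 1x ≡ 0 (mod 2)}. Since 2 | 6, φ is well-defined. The kernel is the cyclic subgroup ⟨2⟩ of ℤ_6 (order 3), i.e. {0, 2, 4}

ker(φ) = {0, 2, 4}


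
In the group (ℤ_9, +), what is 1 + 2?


Operation: addition mod 9
1 + 2 = (a + b) mod 9 with a = 1, b = 2

1 + 2 = 3


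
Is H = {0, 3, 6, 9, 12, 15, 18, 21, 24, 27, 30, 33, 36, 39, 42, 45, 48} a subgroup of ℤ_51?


Subgroup test for H = {0, 3, 6, 9, 12, 15, 18, 21, 24, 27, 30, 33, 36, 39, 42, 45, 48} in (ℤ_51, +):
(1) 0 ∈ H? Yes
(2) Closure: for all a,b ∈ H, (a+b) mod 51 ∈ H? Yes
(3) Inverses: for all a ∈ H, -a mod 51 ∈ H? Yes

Yes, H is a subgroup of ℤ_51


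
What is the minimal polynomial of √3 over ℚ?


√3 satisfies x² - 3 = 0, irreducible over ℚ since 3 is squarefree

Minimal polynomial: x² - 3


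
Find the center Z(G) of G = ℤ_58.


Z(G) = {g ∈ G | gx = xg for all x ∈ G}
ℤ_58 is abelian, so Z(G) = G

Z(ℤ_58) = ℤ_58


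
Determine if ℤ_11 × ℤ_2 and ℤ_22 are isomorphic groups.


Comparing ℤ_11 × ℤ_2 and ℤ_22:
gcd(11,2) = 1, so ℤ_11 × ℤ_2 ≅ ℤ_22 (CRT)

Yes, ℤ_11 × ℤ_2 ≅ ℤ_22


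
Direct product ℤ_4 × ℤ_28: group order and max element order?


|ℤ_4 × ℤ_28| = 4 × 28 = 112
Max element order = lcm(4,28) = 28
Cyclic? No (gcd=4)

|ℤ_4×ℤ_28| = 112, max element order = 28


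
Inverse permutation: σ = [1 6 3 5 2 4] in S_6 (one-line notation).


To find σ⁻¹, swap domain and range:
σ(1) = 1 → σ⁻¹(1) = 1
σ(2) = 6 → σ⁻¹(6) = 2
σ(3) = 3 → σ⁻¹(3) = 3
σ(4) = 5 → σ⁻¹(5) = 4
σ(5) = 2 → σ⁻¹(2) = 5
σ(6) = 4 → σ⁻¹(4) = 6

σ⁻¹ = [1 5 3 6 4 2]


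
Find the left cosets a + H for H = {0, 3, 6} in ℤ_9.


H = {0, 3, 6}, |H| = 3
Number of cosets = |G|/|H| = 9/3 = 3
0 + H = {0, 3, 6}
1 + H = {1, 4, 7}
2 + H = {2, 5, 8}

Cosets: 0+H={0,3,6}; 1+H={1,4,7}; 2+H={2,5,8}


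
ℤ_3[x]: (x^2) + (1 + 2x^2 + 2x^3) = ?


Add coefficients mod 3:
x^0: 0 + 1 = 1 (mod 3)
x^1: 0 + 0 = 0 (mod 3)
x^2: 1 + 2 = 0 (mod 3)
x^3: 0 + 2 = 2 (mod 3)
Result: 1 + 2x^3

f + g = 1 + 2x^3


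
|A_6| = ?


|A_n| = n!/2 (even permutations)
|A_6| = 6!/2 = 720/2 = 360

|A_6| = 360


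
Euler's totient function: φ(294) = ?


Factor n: 294 = 2 × 3 × 7^2
φ(n) = n · ∏(1 - 1/p) over distinct primes p | n
φ(294) = 294 · (1 - 1/2) · (1 - 1/3) · (1 - 1/7) = 84

φ(294) = 84


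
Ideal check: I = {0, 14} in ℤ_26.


Check ideal conditions for I = {0, 14} in ℤ_26:
(1) I is an additive subgroup? No
(2) For r ∈ ℤ_26 and a ∈ I: r·a ∈ I? No  [counterexample: r=2, a=14, r·a mod 26 = 2 ∉ I]

No, I is not an ideal of ℤ_26


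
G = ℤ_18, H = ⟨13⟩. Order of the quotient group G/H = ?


|⟨13⟩| = n / gcd(13, 18) = 18 / 1 = 18
H is normal (ℤ_18 is abelian).
|G/H| = |G| / |H| = 18 / 18 = 1

|G/H| = 1


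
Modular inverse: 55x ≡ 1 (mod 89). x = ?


Use the extended Euclidean algorithm to write 1 = 55·s + 89·t; then s mod 89 is the inverse.
Euclidean algorithm:
  55 = 0·89 + 55
  89 = 1·55 + 34
  55 = 1·34 + 21
  34 = 1·21 + 13
  21 = 1·13 + 8
  13 = 1·8 + 5
  8 = 1·5 + 3
  5 = 1·3 + 2
  3 = 1·2 + 1
  2 = 2·1 + 0
gcd(55,89) = 1
Back-substitution gives: 55·(34) + 89·(-21) = 1
So 55⁻¹ ≡ 34 ≡ 34 (mod 89)
Check: 55 × 34 = 1870 ≡ 1 (mod 89) ✓

55⁻¹ ≡ 34 (mod 89)


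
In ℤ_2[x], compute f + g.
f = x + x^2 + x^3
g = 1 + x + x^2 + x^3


Add coefficients mod 2:
x^0: 0 + 1 = 1 (mod 2)
x^1: 1 + 1 = 0 (mod 2)
x^2: 1 + 1 = 0 (mod 2)
x^3: 1 + 1 = 0 (mod 2)
Result: 1

f + g = 1


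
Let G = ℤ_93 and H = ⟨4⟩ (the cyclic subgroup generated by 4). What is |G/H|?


|⟨4⟩| = n / gcd(4, 93) = 93 / 1 = 93
H is normal (ℤ_93 is abelian).
|G/H| = |G| / |H| = 93 / 93 = 1

|G/H| = 1


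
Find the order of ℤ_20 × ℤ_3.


|A × B| = |A| · |B|
|ℤ_20 × ℤ_3| = 20 × 3 = 60

|ℤ_20 × ℤ_3| = 60


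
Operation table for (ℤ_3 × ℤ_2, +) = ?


Elements: {(0,0), (0,1), (1,0), (1,1), (2,0), (2,1)}
Operation: componentwise addition mod (3, 2)
Entry (a, b) = ((a₁+b₁) mod 3, (a₂+b₂) mod 2)

Cayley table:
      | (0,0) | (0,1) | (1,0) | (1,1) | (2,0) | (2,1)
(0,0) | (0,0) | (0,1) | (1,0) | (1,1) | (2,0) | (2,1)
(0,1) | (0,1) | (0,0) | (1,1) | (1,0) | (2,1) | (2,0)
(1,0) | (1,0) | (1,1) | (2,0) | (2,1) | (0,0) | (0,1)
(1,1) | (1,1) | (1,0) | (2,1) | (2,0) | (0,1) | (0,0)
(2,0) | (2,0) | (2,1) | (0,0) | (0,1) | (1,0) | (1,1)
(2,1) | (2,1) | (2,0) | (0,1) | (0,0) | (1,1) | (1,0)


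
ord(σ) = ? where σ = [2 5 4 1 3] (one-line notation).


Cycle decomposition: (1 2 5 3 4)
Cycle lengths: 5
Order = lcm(5) = 5

ord(σ) = 5


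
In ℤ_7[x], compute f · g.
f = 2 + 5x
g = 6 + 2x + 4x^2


Expand and collect like terms; reduce coefficients mod 7:
x^0: 2·6 = 12 ≡ 5 (mod 7)
x^1: 2·2 + 5·6 = 34 ≡ 6 (mod 7)
x^2: 2·4 + 5·2 = 18 ≡ 4 (mod 7)
x^3: 5·4 = 20 ≡ 6 (mod 7)
Result: 5 + 6x + 4x^2 + 6x^3

f · g = 5 + 6x + 4x^2 + 6x^3


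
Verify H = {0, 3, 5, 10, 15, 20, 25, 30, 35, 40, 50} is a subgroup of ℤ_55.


Subgroup test for H = {0, 3, 5, 10, 15, 20, 25, 30, 35, 40, 50} in (ℤ_55, +):
(1) 0 ∈ H? Yes
(2) Closure: for all a,b ∈ H, (a+b) mod 55 ∈ H? No  [counterexample: 3 + 3 = 6 ∉ H]
(3) Inverses: for all a ∈ H, -a mod 55 ∈ H? No

No, H is not a subgroup of ℤ_55


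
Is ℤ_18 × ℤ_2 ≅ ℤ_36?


Comparing ℤ_18 × ℤ_2 and ℤ_36:
gcd(18,2) = 2 ≠ 1. Max element order in ℤ_18×ℤ_2 is lcm(18,2) = 18 < 36, so it has no element of order 36

No, ℤ_18 × ℤ_2 ≇ ℤ_36


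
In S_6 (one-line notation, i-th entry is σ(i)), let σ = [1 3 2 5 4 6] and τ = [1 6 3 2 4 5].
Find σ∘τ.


σ∘τ: apply τ first, then σ
1 →τ 1 →σ 1
2 →τ 6 →σ 6
3 →τ 3 →σ 2
4 →τ 2 →σ 3
5 →τ 4 →σ 5
6 →τ 5 →σ 4

σ∘τ = [1 6 2 3 5 4]


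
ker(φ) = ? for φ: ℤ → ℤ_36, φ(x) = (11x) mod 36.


Kernel = preimage of identity
ker(φ) = {x ∈ ℤ : 11x ≡ 0 (mod 36)}. gcd(11,36) = 1, so 11x ≡ 0 (mod 36) ⟺ x ≡ 0 (mod 36/1 = 36). Hence ker(φ) = 36ℤ

ker(φ) = 36ℤ


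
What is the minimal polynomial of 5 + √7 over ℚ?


Let α = 5 + √7. Then α - 5 = √7, so (α - 5)² = 7, giving α² - 10α + 18 = 0. Degree 2 and α ∉ ℚ, so this is the minimal polynomial.

Minimal polynomial: x² - 10x + 18


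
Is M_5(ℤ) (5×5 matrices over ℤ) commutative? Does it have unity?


Matrix multiplication is non-commutative for n ≥ 2; the identity matrix I is the unity; singular matrices give zero divisors, so not an integral domain
Commutative: No
Integral domain: No
Has unity: Yes

M_5(ℤ) (5×5 matrices over ℤ): Commutative=No, Unity=Yes


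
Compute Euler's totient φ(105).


Factor n: 105 = 3 × 5 × 7
φ(n) = n · ∏(1 - 1/p) over distinct primes p | n
φ(105) = 105 · (1 - 1/3) · (1 - 1/5) · (1 - 1/7) = 48

φ(105) = 48


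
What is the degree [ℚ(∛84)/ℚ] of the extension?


∛84 has minimal polynomial x³ - 84 (irreducible over ℚ since 84 is not a perfect cube)

[ℚ(∛84)/ℚ] = 3


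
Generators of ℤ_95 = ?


g generates ℤ_n iff gcd(g,n) = 1
Prime factors of 95: 5, 19
Generators are g ∈ {1,...,94} not divisible by any of these primes.
Generators: {1, 2, 3, 4, 6, 7, 8, 9, 11, 12, 13, 14, 16, 17, 18, 21, 22, 23, 24, 26, 27, 28, 29, 31, 32, 33, 34, 36, 37, 39, 41, 42, 43, 44, 46, 47, 48, 49, 51, 52, 53, 54, 56, 58, 59, 61, 62, 63, 64, 66, 67, 68, 69, 71, 72, 73, 74, 77, 78, 79, 81, 82, 83, 84, 86, 87, 88, 89, 91, 92, 93, 94}
Number of generators = φ(95) = 72

Generators of ℤ_95 = {1, 2, 3, 4, 6, 7, 8, 9, 11, 12, 13, 14, 16, 17, 18, 21, 22, 23, 24, 26, 27, 28, 29, 31, 32, 33, 34, 36, 37, 39, 41, 42, 43, 44, 46, 47, 48, 49, 51, 52, 53, 54, 56, 58, 59, 61, 62, 63, 64, 66, 67, 68, 69, 71, 72, 73, 74, 77, 78, 79, 81, 82, 83, 84, 86, 87, 88, 89, 91, 92, 93, 94}
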